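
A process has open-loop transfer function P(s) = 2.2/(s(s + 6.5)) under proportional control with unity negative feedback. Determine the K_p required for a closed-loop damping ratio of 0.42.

Closed-loop characteristic equation: s² + 6.5s + K_p·2.2 = 0.
So ω_n = √(2.2K_p) and 2ζω_n = 6.5, giving ζ = 6.5/(2√(2.2K_p)).
Setting ζ = 0.42: √(2.2K_p) = 6.5/(2·0.42) = 7.738, so K_p = 59.88/2.2 = 27.2.

K_p = 27.2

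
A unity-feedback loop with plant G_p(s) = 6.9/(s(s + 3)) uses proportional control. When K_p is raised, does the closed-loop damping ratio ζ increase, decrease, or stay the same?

ζ = 3/(2√(6.9K_p)); increasing K_p raises the denominator, so ζ falls.

decrease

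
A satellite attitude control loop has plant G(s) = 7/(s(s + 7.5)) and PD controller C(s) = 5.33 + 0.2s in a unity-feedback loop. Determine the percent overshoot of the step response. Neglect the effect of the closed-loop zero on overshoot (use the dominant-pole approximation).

3.54%

Forward path: (5.33 + 0.2s)·7/(s(s+7.5)). The closed-loop characteristic equation is s² + (7.5 + 7·0.2)s + 7·5.33 = 0.
That is s² + 8.9s + 37.31 = 0, so ω_n = 6.108 rad/s and ζ = 8.9/(2·6.108) = 0.7285.
%OS = 100·exp(−πζ/√(1−ζ²)) = 3.54%.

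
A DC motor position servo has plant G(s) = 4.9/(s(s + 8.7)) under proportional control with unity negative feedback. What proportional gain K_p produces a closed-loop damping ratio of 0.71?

Closed-loop characteristic equation: s² + 8.7s + K_p·4.9 = 0.
So ω_n = √(4.9K_p) and 2ζω_n = 8.7, giving ζ = 8.7/(2√(4.9K_p)).
Setting ζ = 0.71: √(4.9K_p) = 8.7/(2·0.71) = 6.127, so K_p = 37.54/4.9 = 7.66.

K_p = 7.66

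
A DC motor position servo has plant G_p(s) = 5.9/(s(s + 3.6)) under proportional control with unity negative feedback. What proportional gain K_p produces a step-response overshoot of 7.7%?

From %OS = 100·exp(−πζ/√(1−ζ²)) = 7.7%, ζ = −ln(0.077)/√(π²+ln²(0.077)) = 0.6323.
Characteristic equation s² + 3.6s + 5.9K_p = 0 gives ζ = 3.6/(2√(5.9K_p)).
Setting ζ = 0.6323: √(5.9K_p) = 3.6/(2·0.6323) = 2.847, so K_p = 8.104/5.9 = 1.37.

K_p = 1.37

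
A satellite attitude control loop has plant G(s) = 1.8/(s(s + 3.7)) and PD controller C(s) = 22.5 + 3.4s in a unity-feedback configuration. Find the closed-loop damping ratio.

ζ = 0.772

Forward path: (22.5 + 3.4s)·1.8/(s(s+3.7)). The closed-loop characteristic equation is s² + (3.7 + 1.8·3.4)s + 1.8·22.5 = 0.
That is s² + 9.82s + 40.5 = 0, so ω_n = 6.364 rad/s and ζ = 9.82/(2·6.364) = 0.7715.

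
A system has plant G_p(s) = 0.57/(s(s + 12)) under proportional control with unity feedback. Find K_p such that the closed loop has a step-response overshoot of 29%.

K_p = 470

From %OS = 100·exp(−πζ/√(1−ζ²)) = 29%, ζ = −ln(0.29)/√(π²+ln²(0.29)) = 0.3666.
Characteristic equation s² + 12s + 0.57K_p = 0 gives ζ = 12/(2√(0.57K_p)).
Setting ζ = 0.3666: √(0.57K_p) = 12/(2·0.3666) = 16.37, so K_p = 267.9/0.57 = 470.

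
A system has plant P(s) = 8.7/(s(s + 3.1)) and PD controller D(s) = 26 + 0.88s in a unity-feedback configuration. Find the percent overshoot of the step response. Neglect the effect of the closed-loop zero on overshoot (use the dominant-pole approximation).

Forward path: (26 + 0.88s)·8.7/(s(s+3.1)). The closed-loop characteristic equation is s² + (3.1 + 8.7·0.88)s + 8.7·26 = 0.
That is s² + 10.76s + 226.2 = 0, so ω_n = 15.04 rad/s and ζ = 10.76/(2·15.04) = 0.3576.
%OS = 100·exp(−πζ/√(1−ζ²)) = 30%.

30%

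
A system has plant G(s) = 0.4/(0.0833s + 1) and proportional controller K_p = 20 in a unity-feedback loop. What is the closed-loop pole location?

Closed loop: T(s) = K_p·G/(1+K_p·G) = 8/(0.0833s + 1 + 8), with pole at s = −(1 + 8)/0.0833 = −108.

s = -108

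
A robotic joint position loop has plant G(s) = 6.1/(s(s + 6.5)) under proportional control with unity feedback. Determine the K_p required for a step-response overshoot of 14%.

From %OS = 100·exp(−πζ/√(1−ζ²)) = 14%, ζ = −ln(0.14)/√(π²+ln²(0.14)) = 0.5305.
Characteristic equation s² + 6.5s + 6.1K_p = 0 gives ζ = 6.5/(2√(6.1K_p)).
Setting ζ = 0.5305: √(6.1K_p) = 6.5/(2·0.5305) = 6.126, so K_p = 37.53/6.1 = 6.15.

K_p = 6.15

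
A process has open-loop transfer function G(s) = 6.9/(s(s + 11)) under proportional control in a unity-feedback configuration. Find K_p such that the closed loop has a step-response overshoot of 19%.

From %OS = 100·exp(−πζ/√(1−ζ²)) = 19%, ζ = −ln(0.19)/√(π²+ln²(0.19)) = 0.4673.
Characteristic equation s² + 11s + 6.9K_p = 0 gives ζ = 11/(2√(6.9K_p)).
Setting ζ = 0.4673: √(6.9K_p) = 11/(2·0.4673) = 11.77, so K_p = 138.5/6.9 = 20.1.

K_p = 20.1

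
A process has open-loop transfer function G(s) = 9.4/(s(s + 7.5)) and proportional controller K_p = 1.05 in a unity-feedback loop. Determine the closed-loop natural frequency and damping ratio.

With unity feedback the closed-loop characteristic equation is s² + 7.5s + 1.05·9.4 = s² + 7.5s + 9.87 = 0.
Matching s² + 2ζω_n s + ω_n²: ω_n = √9.87 = 3.142 rad/s and 2ζω_n = 7.5, so ζ = 7.5/(2·3.142) = 1.19.

ω_n = 3.14 rad/s, ζ = 1.19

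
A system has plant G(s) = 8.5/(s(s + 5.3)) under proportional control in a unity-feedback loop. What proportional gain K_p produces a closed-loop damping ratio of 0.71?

Closed-loop characteristic equation: s² + 5.3s + K_p·8.5 = 0.
So ω_n = √(8.5K_p) and 2ζω_n = 5.3, giving ζ = 5.3/(2√(8.5K_p)).
Setting ζ = 0.71: √(8.5K_p) = 5.3/(2·0.71) = 3.732, so K_p = 13.93/8.5 = 1.64.

K_p = 1.64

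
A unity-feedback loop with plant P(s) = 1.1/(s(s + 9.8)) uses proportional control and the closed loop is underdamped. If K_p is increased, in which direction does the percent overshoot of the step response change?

increase

ζ = 9.8/(2√(1.1K_p)) decreases as K_p grows; lower damping means more overshoot.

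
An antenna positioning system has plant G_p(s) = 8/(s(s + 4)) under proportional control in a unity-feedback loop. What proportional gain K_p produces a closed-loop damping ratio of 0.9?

K_p = 0.617

Closed-loop characteristic equation: s² + 4s + K_p·8 = 0.
So ω_n = √(8K_p) and 2ζω_n = 4, giving ζ = 4/(2√(8K_p)).
Setting ζ = 0.9: √(8K_p) = 4/(2·0.9) = 2.222, so K_p = 4.938/8 = 0.617.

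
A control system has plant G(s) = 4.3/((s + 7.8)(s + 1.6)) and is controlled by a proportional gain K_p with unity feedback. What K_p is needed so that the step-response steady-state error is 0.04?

The loop is type 0, so e_ss(step) = 1/(1 + K_pos) with K_pos = K_p·G(0).
G(0) = 0.3446. Require 1/(1 + K_p·0.3446) = 0.04, so 1 + 0.3446·K_p = 25.
K_p = (25 − 1)/0.3446 = 69.7.

K_p = 69.7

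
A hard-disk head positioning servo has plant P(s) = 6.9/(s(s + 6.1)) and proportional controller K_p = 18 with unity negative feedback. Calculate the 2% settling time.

The closed-loop denominator s² + 6.1s + 124.2 gives ω_n = √124.2 = 11.14 and ζ = 6.1/(2ω_n) = 0.2737.
2% settling time T_s ≈ 4/(ζω_n) = 4/3.05 = 1.31 s.

T_s ≈ 1.31 s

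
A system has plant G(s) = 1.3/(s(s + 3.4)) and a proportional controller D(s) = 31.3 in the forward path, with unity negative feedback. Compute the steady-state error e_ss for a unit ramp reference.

0.0836

The loop has one pole at the origin (type 1). Velocity error constant K_v = lim_{s→0} s·D(s)G(s) = 31.3·1.3/3.4 = 11.97.
Steady-state error to a unit ramp: e_ss = 1/K_v = 0.0836.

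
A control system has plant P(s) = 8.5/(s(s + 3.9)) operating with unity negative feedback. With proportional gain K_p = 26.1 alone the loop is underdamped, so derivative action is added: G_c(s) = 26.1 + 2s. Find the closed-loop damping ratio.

ζ = 0.702

Forward path: (26.1 + 2s)·8.5/(s(s+3.9)). The closed-loop characteristic equation is s² + (3.9 + 8.5·2)s + 8.5·26.1 = 0.
That is s² + 20.9s + 221.9 = 0, so ω_n = 14.89 rad/s and ζ = 20.9/(2·14.89) = 0.7016.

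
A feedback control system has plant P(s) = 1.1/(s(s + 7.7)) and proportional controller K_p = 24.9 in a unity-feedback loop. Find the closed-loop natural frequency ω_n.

ω_n = 5.23 rad/s

The closed-loop denominator is s(s+7.7) + 24.9·1.1 = s² + 7.7s + 27.39.
So ω_n² = 27.39 ⇒ ω_n = 5.234 rad/s, and ζ = 7.7/(2ω_n) = 0.736.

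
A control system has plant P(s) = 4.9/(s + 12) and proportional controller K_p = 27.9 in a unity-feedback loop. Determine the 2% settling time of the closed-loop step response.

Closed-loop transfer function: T(s) = K_p·P(s)/(1 + K_p·P(s)) = 136.7/(s + 12 + 136.7) = 136.7/(s + 148.7).
Time constant τ = 1/148.7 = 0.006724 s, so the 2% settling time is about 4τ = 0.0269 s.

T_s ≈ 0.0269 s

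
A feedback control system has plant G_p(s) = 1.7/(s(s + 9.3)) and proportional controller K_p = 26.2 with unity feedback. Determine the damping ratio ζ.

1 + K_p·G_p(s) = 0 gives s² + 9.3s + 44.54 = 0.
So ω_n² = 44.54 ⇒ ω_n = 6.674 rad/s, and ζ = 9.3/(2ω_n) = 0.697.

ζ = 0.697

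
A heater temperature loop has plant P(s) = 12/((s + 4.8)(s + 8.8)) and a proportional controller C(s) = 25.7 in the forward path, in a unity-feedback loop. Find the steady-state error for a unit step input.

0.12

The loop is type 0. Static position error constant K_pos = C(0)·P(0) = 25.7·0.2841 = 7.301.
Steady-state error to a unit step: e_ss = 1/(1+K_pos) = 1/8.301 = 0.12.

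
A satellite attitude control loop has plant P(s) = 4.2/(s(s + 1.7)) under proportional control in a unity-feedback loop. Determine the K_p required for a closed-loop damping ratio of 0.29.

Closed-loop characteristic equation: s² + 1.7s + K_p·4.2 = 0.
So ω_n = √(4.2K_p) and 2ζω_n = 1.7, giving ζ = 1.7/(2√(4.2K_p)).
Setting ζ = 0.29: √(4.2K_p) = 1.7/(2·0.29) = 2.931, so K_p = 8.591/4.2 = 2.05.

K_p = 2.05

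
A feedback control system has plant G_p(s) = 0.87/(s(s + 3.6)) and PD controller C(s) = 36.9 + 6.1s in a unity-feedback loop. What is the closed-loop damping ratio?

ζ = 0.786

Forward path: (36.9 + 6.1s)·0.87/(s(s+3.6)). The closed-loop characteristic equation is s² + (3.6 + 0.87·6.1)s + 0.87·36.9 = 0.
That is s² + 8.907s + 32.1 = 0, so ω_n = 5.666 rad/s and ζ = 8.907/(2·5.666) = 0.786.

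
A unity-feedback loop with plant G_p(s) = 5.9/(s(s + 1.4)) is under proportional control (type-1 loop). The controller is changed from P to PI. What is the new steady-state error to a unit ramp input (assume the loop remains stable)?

The integrator raises the loop to type 2, so K_v → ∞ and e_ss to a ramp is zero.

0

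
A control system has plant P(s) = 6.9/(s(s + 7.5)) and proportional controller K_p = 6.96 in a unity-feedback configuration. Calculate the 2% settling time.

T_s ≈ 1.07 s

The closed-loop denominator s² + 7.5s + 48.02 gives ω_n = √48.02 = 6.93 and ζ = 7.5/(2ω_n) = 0.5411.
2% settling time T_s ≈ 4/(ζω_n) = 4/3.75 = 1.07 s.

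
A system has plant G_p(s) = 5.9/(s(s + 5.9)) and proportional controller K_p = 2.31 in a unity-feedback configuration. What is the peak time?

Closed-loop characteristic equation: s² + 5.9s + 13.63 = 0, so ω_n = 3.692 rad/s and ζ = 5.9/(2·3.692) = 0.7991.
Damped frequency ω_d = ω_n√(1−ζ²) = 2.22 rad/s, so peak time T_p = π/ω_d = 1.42 s.

T_p = 1.42 s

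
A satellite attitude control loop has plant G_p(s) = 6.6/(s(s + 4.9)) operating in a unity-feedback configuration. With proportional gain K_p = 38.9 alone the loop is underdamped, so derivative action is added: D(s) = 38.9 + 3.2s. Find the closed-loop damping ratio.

ζ = 0.812

Forward path: (38.9 + 3.2s)·6.6/(s(s+4.9)). The closed-loop characteristic equation is s² + (4.9 + 6.6·3.2)s + 6.6·38.9 = 0.
That is s² + 26.02s + 256.7 = 0, so ω_n = 16.02 rad/s and ζ = 26.02/(2·16.02) = 0.812.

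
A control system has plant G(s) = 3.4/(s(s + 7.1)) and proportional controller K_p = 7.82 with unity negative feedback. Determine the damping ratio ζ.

ζ = 0.688

The closed-loop denominator is s(s+7.1) + 7.82·3.4 = s² + 7.1s + 26.59.
So ω_n² = 26.59 ⇒ ω_n = 5.156 rad/s, and ζ = 7.1/(2ω_n) = 0.688.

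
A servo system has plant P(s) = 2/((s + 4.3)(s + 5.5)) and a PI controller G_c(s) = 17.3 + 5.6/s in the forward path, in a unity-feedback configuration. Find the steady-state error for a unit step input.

0

The open loop G_c(s)P(s) has a pole at the origin (type 1), so the static position error constant is infinite and e_ss = 1/(1+∞) = 0.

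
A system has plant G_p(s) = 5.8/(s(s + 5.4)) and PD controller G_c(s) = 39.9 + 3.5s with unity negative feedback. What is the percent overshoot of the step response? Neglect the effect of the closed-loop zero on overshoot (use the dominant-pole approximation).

0.703%

Forward path: (39.9 + 3.5s)·5.8/(s(s+5.4)). The closed-loop characteristic equation is s² + (5.4 + 5.8·3.5)s + 5.8·39.9 = 0.
That is s² + 25.7s + 231.4 = 0, so ω_n = 15.21 rad/s and ζ = 25.7/(2·15.21) = 0.8447.
%OS = 100·exp(−πζ/√(1−ζ²)) = 0.703%.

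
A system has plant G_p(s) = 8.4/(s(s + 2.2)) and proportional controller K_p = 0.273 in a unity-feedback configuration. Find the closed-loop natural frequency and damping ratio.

The closed-loop denominator is s(s+2.2) + 0.273·8.4 = s² + 2.2s + 2.293.
Matching s² + 2ζω_n s + ω_n²: ω_n = √2.293 = 1.514 rad/s and 2ζω_n = 2.2, so ζ = 2.2/(2·1.514) = 0.726.

ω_n = 1.51 rad/s, ζ = 0.726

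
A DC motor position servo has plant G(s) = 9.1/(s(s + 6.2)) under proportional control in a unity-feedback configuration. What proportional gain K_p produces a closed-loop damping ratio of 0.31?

K_p = 11

Closed-loop characteristic equation: s² + 6.2s + K_p·9.1 = 0.
So ω_n = √(9.1K_p) and 2ζω_n = 6.2, giving ζ = 6.2/(2√(9.1K_p)).
Setting ζ = 0.31: √(9.1K_p) = 6.2/(2·0.31) = 10, so K_p = 100/9.1 = 11.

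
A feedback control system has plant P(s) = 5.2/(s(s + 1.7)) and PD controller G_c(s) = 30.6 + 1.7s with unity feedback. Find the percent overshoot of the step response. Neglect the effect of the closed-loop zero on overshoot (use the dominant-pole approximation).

23.6%

Forward path: (30.6 + 1.7s)·5.2/(s(s+1.7)). The closed-loop characteristic equation is s² + (1.7 + 5.2·1.7)s + 5.2·30.6 = 0.
That is s² + 10.54s + 159.1 = 0, so ω_n = 12.61 rad/s and ζ = 10.54/(2·12.61) = 0.4178.
%OS = 100·exp(−πζ/√(1−ζ²)) = 23.6%.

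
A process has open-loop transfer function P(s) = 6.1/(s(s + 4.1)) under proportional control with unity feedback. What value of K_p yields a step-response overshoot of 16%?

From %OS = 100·exp(−πζ/√(1−ζ²)) = 16%, ζ = −ln(0.16)/√(π²+ln²(0.16)) = 0.5039.
Characteristic equation s² + 4.1s + 6.1K_p = 0 gives ζ = 4.1/(2√(6.1K_p)).
Setting ζ = 0.5039: √(6.1K_p) = 4.1/(2·0.5039) = 4.069, so K_p = 16.55/6.1 = 2.71.

K_p = 2.71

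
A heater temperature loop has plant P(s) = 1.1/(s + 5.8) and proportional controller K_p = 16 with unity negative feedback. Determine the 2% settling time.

Closed-loop transfer function: T(s) = K_p·P(s)/(1 + K_p·P(s)) = 17.6/(s + 5.8 + 17.6) = 17.6/(s + 23.4).
Time constant τ = 1/23.4 = 0.04274 s, so the 2% settling time is about 4τ = 0.171 s.

T_s ≈ 0.171 s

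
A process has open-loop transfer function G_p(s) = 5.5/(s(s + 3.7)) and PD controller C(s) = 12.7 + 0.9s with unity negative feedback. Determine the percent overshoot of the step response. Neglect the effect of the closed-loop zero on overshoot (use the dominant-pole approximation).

Forward path: (12.7 + 0.9s)·5.5/(s(s+3.7)). The closed-loop characteristic equation is s² + (3.7 + 5.5·0.9)s + 5.5·12.7 = 0.
That is s² + 8.65s + 69.85 = 0, so ω_n = 8.358 rad/s and ζ = 8.65/(2·8.358) = 0.5175.
%OS = 100·exp(−πζ/√(1−ζ²)) = 15%.

15%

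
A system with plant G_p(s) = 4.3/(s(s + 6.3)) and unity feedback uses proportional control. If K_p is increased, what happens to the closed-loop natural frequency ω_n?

increase

ω_n = √(4.3·K_p), which grows with K_p.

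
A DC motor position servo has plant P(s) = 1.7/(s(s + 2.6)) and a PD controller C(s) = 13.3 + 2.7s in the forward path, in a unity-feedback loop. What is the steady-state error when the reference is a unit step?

The open loop C(s)P(s) has a pole at the origin (type 1), so the static position error constant is infinite and e_ss = 1/(1+∞) = 0.

0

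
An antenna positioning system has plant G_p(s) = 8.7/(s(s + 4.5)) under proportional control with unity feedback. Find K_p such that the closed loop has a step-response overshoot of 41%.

K_p = 7.81

From %OS = 100·exp(−πζ/√(1−ζ²)) = 41%, ζ = −ln(0.41)/√(π²+ln²(0.41)) = 0.273.
Characteristic equation s² + 4.5s + 8.7K_p = 0 gives ζ = 4.5/(2√(8.7K_p)).
Setting ζ = 0.273: √(8.7K_p) = 4.5/(2·0.273) = 8.241, so K_p = 67.92/8.7 = 7.81.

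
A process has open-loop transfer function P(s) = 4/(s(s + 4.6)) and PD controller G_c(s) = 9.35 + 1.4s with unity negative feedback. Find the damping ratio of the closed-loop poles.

Forward path: (9.35 + 1.4s)·4/(s(s+4.6)). The closed-loop characteristic equation is s² + (4.6 + 4·1.4)s + 4·9.35 = 0.
That is s² + 10.2s + 37.4 = 0, so ω_n = 6.116 rad/s and ζ = 10.2/(2·6.116) = 0.8339.

ζ = 0.834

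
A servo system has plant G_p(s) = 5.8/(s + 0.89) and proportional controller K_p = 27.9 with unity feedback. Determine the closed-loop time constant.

Closed-loop transfer function: T(s) = K_p·G_p(s)/(1 + K_p·G_p(s)) = 161.8/(s + 0.89 + 161.8) = 161.8/(s + 162.7).
Time constant τ = 1/162.7 = 0.00615 s.

τ = 0.00615 s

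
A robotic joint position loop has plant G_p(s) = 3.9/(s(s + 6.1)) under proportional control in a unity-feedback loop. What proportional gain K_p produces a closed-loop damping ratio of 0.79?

K_p = 3.82

Closed-loop characteristic equation: s² + 6.1s + K_p·3.9 = 0.
So ω_n = √(3.9K_p) and 2ζω_n = 6.1, giving ζ = 6.1/(2√(3.9K_p)).
Setting ζ = 0.79: √(3.9K_p) = 6.1/(2·0.79) = 3.861, so K_p = 14.91/3.9 = 3.82.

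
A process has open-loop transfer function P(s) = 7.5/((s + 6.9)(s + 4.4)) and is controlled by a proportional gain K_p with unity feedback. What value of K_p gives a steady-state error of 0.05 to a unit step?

K_p = 76.9

The loop is type 0, so e_ss(step) = 1/(1 + K_pos) with K_pos = K_p·P(0).
P(0) = 0.247. Require 1/(1 + K_p·0.247) = 0.05, so 1 + 0.247·K_p = 20.
K_p = (20 − 1)/0.247 = 76.9.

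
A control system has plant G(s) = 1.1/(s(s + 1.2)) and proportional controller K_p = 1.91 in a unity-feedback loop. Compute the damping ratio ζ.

ζ = 0.414

The closed-loop denominator is s(s+1.2) + 1.91·1.1 = s² + 1.2s + 2.101.
Matching s² + 2ζω_n s + ω_n²: ω_n = √2.101 = 1.449 rad/s and 2ζω_n = 1.2, so ζ = 1.2/(2·1.449) = 0.414.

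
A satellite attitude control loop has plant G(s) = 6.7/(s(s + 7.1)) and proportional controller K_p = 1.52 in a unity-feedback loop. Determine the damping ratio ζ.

The closed-loop denominator is s(s+7.1) + 1.52·6.7 = s² + 7.1s + 10.18.
Matching s² + 2ζω_n s + ω_n²: ω_n = √10.18 = 3.191 rad/s and 2ζω_n = 7.1, so ζ = 7.1/(2·3.191) = 1.11.

ζ = 1.11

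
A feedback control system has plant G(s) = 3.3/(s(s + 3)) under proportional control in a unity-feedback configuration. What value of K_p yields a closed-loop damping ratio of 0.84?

Closed-loop characteristic equation: s² + 3s + K_p·3.3 = 0.
So ω_n = √(3.3K_p) and 2ζω_n = 3, giving ζ = 3/(2√(3.3K_p)).
Setting ζ = 0.84: √(3.3K_p) = 3/(2·0.84) = 1.786, so K_p = 3.189/3.3 = 0.966.

K_p = 0.966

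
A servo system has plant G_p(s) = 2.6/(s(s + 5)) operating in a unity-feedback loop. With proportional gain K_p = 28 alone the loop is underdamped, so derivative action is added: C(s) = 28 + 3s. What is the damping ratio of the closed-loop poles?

ζ = 0.75

Forward path: (28 + 3s)·2.6/(s(s+5)). The closed-loop characteristic equation is s² + (5 + 2.6·3)s + 2.6·28 = 0.
That is s² + 12.8s + 72.8 = 0, so ω_n = 8.532 rad/s and ζ = 12.8/(2·8.532) = 0.7501.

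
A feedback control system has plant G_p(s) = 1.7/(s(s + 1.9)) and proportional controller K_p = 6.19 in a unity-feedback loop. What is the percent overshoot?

38.2%

Closed-loop characteristic equation: s² + 1.9s + 10.52 = 0, so ω_n = 3.244 rad/s and ζ = 1.9/(2·3.244) = 0.2929.
%OS = 100·exp(−πζ/√(1−ζ²)) = 100·exp(−π·0.2929/√0.9142) = 38.2%.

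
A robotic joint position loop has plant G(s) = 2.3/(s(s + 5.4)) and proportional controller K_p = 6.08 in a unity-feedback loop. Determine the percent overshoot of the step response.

The closed-loop denominator s² + 5.4s + 13.98 gives ω_n = √13.98 = 3.74 and ζ = 5.4/(2ω_n) = 0.722.
%OS = 100·exp(−πζ/√(1−ζ²)) = 100·exp(−π·0.722/√0.4787) = 3.77%.

3.77%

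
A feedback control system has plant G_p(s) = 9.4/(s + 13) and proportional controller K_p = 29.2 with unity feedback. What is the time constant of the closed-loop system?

Closed-loop transfer function: T(s) = K_p·G_p(s)/(1 + K_p·G_p(s)) = 274.5/(s + 13 + 274.5) = 274.5/(s + 287.5).
Time constant τ = 1/287.5 = 0.00348 s.

τ = 0.00348 s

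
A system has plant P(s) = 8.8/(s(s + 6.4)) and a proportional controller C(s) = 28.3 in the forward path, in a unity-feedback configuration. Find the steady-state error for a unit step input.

0

The open loop C(s)P(s) has a pole at the origin (type 1), so the static position error constant is infinite and e_ss = 1/(1+∞) = 0.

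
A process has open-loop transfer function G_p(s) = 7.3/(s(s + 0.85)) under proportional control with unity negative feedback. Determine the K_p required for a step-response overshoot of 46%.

From %OS = 100·exp(−πζ/√(1−ζ²)) = 46%, ζ = −ln(0.46)/√(π²+ln²(0.46)) = 0.24.
Characteristic equation s² + 0.85s + 7.3K_p = 0 gives ζ = 0.85/(2√(7.3K_p)).
Setting ζ = 0.24: √(7.3K_p) = 0.85/(2·0.24) = 1.771, so K_p = 3.137/7.3 = 0.43.

K_p = 0.43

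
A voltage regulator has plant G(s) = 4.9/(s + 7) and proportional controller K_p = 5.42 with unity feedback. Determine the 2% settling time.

T_s ≈ 0.119 s

Closed-loop transfer function: T(s) = K_p·G(s)/(1 + K_p·G(s)) = 26.56/(s + 7 + 26.56) = 26.56/(s + 33.56).
Time constant τ = 1/33.56 = 0.0298 s, so the 2% settling time is about 4τ = 0.119 s.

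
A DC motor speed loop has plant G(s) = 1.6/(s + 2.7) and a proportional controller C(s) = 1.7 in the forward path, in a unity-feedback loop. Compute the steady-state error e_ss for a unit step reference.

0.498

The loop is type 0. Static position error constant K_pos = C(0)·G(0) = 1.7·0.5926 = 1.007.
Steady-state error to a unit step: e_ss = 1/(1+K_pos) = 1/2.007 = 0.498.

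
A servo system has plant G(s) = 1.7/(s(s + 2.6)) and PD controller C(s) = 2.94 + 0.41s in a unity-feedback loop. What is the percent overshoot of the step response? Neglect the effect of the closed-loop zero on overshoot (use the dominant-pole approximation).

Forward path: (2.94 + 0.41s)·1.7/(s(s+2.6)). The closed-loop characteristic equation is s² + (2.6 + 1.7·0.41)s + 1.7·2.94 = 0.
That is s² + 3.297s + 4.998 = 0, so ω_n = 2.236 rad/s and ζ = 3.297/(2·2.236) = 0.7374.
%OS = 100·exp(−πζ/√(1−ζ²)) = 3.24%.

3.24%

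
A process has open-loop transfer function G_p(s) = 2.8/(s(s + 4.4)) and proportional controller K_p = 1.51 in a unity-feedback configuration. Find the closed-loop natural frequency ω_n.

ω_n = 2.06 rad/s

The closed-loop denominator is s(s+4.4) + 1.51·2.8 = s² + 4.4s + 4.228.
Matching s² + 2ζω_n s + ω_n²: ω_n = √4.228 = 2.056 rad/s and 2ζω_n = 4.4, so ζ = 4.4/(2·2.056) = 1.07.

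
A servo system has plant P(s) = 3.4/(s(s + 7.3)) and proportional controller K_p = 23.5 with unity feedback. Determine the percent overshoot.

24.5%

From 1 + K_pP(s) = 0: s² + 7.3s + 79.9 = 0 ⇒ ω_n = 8.939, ζ = 0.4083.
%OS = 100·exp(−πζ/√(1−ζ²)) = 100·exp(−π·0.4083/√0.8333) = 24.5%.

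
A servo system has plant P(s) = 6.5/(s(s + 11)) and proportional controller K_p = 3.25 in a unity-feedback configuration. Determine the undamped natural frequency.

The closed-loop denominator is s(s+11) + 3.25·6.5 = s² + 11s + 21.12.
Matching s² + 2ζω_n s + ω_n²: ω_n = √21.12 = 4.596 rad/s and 2ζω_n = 11, so ζ = 11/(2·4.596) = 1.2.

ω_n = 4.6 rad/s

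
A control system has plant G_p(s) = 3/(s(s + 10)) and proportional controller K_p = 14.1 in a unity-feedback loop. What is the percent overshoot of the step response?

2.29%

Closed-loop characteristic equation: s² + 10s + 42.3 = 0, so ω_n = 6.504 rad/s and ζ = 10/(2·6.504) = 0.7688.
%OS = 100·exp(−πζ/√(1−ζ²)) = 100·exp(−π·0.7688/√0.409) = 2.29%.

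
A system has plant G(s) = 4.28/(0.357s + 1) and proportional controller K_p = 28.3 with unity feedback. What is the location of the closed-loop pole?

s = -342.1

Closed loop: T(s) = K_p·G/(1+K_p·G) = 121.1/(0.357s + 1 + 121.1), with pole at s = −(1 + 121.1)/0.357 = −342.1.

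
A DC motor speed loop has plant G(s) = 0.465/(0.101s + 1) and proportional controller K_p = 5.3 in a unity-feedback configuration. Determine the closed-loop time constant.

Closed loop: T(s) = K_p·G/(1+K_p·G) = 2.465/(0.101s + 1 + 2.465), with pole at s = −(1 + 2.465)/0.101 = −34.3.
Closed-loop time constant τ = 1/34.3 = 0.0292 s.

τ = 0.0292 s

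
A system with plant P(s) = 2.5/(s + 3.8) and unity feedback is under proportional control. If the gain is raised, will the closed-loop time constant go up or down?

decrease

The closed-loop bandwidth 3.8+K_p·2.5 grows with K_p, so τ shrinks.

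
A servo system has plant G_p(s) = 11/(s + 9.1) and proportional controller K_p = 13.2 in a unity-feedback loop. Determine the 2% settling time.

T_s ≈ 0.0259 s

Closed-loop transfer function: T(s) = K_p·G_p(s)/(1 + K_p·G_p(s)) = 145.2/(s + 9.1 + 145.2) = 145.2/(s + 154.3).
Time constant τ = 1/154.3 = 0.006481 s, so the 2% settling time is about 4τ = 0.0259 s.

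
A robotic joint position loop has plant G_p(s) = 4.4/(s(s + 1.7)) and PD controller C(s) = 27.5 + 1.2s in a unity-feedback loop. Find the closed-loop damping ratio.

Forward path: (27.5 + 1.2s)·4.4/(s(s+1.7)). The closed-loop characteristic equation is s² + (1.7 + 4.4·1.2)s + 4.4·27.5 = 0.
That is s² + 6.98s + 121 = 0, so ω_n = 11 rad/s and ζ = 6.98/(2·11) = 0.3173.

ζ = 0.317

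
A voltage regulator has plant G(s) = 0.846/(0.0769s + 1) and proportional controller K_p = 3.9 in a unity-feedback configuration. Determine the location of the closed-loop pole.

s = -55.91

Closed loop: T(s) = K_p·G/(1+K_p·G) = 3.299/(0.0769s + 1 + 3.299), with pole at s = −(1 + 3.299)/0.0769 = −55.91.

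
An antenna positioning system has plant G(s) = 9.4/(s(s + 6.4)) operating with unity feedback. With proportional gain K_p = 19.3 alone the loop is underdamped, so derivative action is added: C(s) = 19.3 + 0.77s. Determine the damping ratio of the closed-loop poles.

Forward path: (19.3 + 0.77s)·9.4/(s(s+6.4)). The closed-loop characteristic equation is s² + (6.4 + 9.4·0.77)s + 9.4·19.3 = 0.
That is s² + 13.64s + 181.4 = 0, so ω_n = 13.47 rad/s and ζ = 13.64/(2·13.47) = 0.5063.

ζ = 0.506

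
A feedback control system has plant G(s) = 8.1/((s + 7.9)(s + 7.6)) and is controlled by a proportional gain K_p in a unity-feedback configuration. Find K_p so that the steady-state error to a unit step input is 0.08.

K_p = 85.2

The loop is type 0, so e_ss(step) = 1/(1 + K_pos) with K_pos = K_p·G(0).
G(0) = 0.1349. Require 1/(1 + K_p·0.1349) = 0.08, so 1 + 0.1349·K_p = 12.5.
K_p = (12.5 − 1)/0.1349 = 85.2.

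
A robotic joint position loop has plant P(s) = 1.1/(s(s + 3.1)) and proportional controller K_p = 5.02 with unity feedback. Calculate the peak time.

The closed-loop denominator s² + 3.1s + 5.522 gives ω_n = √5.522 = 2.35 and ζ = 3.1/(2ω_n) = 0.6596.
Damped frequency ω_d = ω_n√(1−ζ²) = 1.766 rad/s, so peak time T_p = π/ω_d = 1.78 s.

T_p = 1.78 s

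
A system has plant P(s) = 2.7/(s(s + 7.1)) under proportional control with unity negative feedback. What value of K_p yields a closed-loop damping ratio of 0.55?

Closed-loop characteristic equation: s² + 7.1s + K_p·2.7 = 0.
So ω_n = √(2.7K_p) and 2ζω_n = 7.1, giving ζ = 7.1/(2√(2.7K_p)).
Setting ζ = 0.55: √(2.7K_p) = 7.1/(2·0.55) = 6.455, so K_p = 41.66/2.7 = 15.4.

K_p = 15.4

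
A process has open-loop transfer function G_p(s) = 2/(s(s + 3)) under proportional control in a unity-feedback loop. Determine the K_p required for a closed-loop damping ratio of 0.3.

Closed-loop characteristic equation: s² + 3s + K_p·2 = 0.
So ω_n = √(2K_p) and 2ζω_n = 3, giving ζ = 3/(2√(2K_p)).
Setting ζ = 0.3: √(2K_p) = 3/(2·0.3) = 5, so K_p = 25/2 = 12.5.

K_p = 12.5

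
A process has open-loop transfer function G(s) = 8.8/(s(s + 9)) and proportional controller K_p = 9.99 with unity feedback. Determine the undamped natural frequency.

ω_n = 9.38 rad/s

With unity feedback the closed-loop characteristic equation is s² + 9s + 9.99·8.8 = s² + 9s + 87.91 = 0.
Matching s² + 2ζω_n s + ω_n²: ω_n = √87.91 = 9.376 rad/s and 2ζω_n = 9, so ζ = 9/(2·9.376) = 0.48.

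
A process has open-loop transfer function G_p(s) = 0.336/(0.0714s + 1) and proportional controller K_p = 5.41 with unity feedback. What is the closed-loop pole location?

Closed loop: T(s) = K_p·G_p/(1+K_p·G_p) = 1.818/(0.0714s + 1 + 1.818), with pole at s = −(1 + 1.818)/0.0714 = −39.46.

s = -39.46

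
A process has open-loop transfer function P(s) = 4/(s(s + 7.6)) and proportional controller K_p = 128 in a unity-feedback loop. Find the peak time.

T_p = 0.141 s

Closed-loop characteristic equation: s² + 7.6s + 512 = 0, so ω_n = 22.63 rad/s and ζ = 7.6/(2·22.63) = 0.1679.
Damped frequency ω_d = ω_n√(1−ζ²) = 22.31 rad/s, so peak time T_p = π/ω_d = 0.141 s.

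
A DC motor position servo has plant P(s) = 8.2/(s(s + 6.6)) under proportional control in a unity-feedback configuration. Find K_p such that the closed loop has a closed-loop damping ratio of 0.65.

K_p = 3.14

Closed-loop characteristic equation: s² + 6.6s + K_p·8.2 = 0.
So ω_n = √(8.2K_p) and 2ζω_n = 6.6, giving ζ = 6.6/(2√(8.2K_p)).
Setting ζ = 0.65: √(8.2K_p) = 6.6/(2·0.65) = 5.077, so K_p = 25.78/8.2 = 3.14.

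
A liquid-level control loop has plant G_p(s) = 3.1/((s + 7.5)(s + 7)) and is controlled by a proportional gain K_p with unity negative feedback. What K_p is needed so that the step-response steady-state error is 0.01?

K_p = 1680

The loop is type 0, so e_ss(step) = 1/(1 + K_pos) with K_pos = K_p·G_p(0).
G_p(0) = 0.05905. Require 1/(1 + K_p·0.05905) = 0.01, so 1 + 0.05905·K_p = 100.
K_p = (100 − 1)/0.05905 = 1680.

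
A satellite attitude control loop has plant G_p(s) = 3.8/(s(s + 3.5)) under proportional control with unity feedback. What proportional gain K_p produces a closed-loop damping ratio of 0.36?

Closed-loop characteristic equation: s² + 3.5s + K_p·3.8 = 0.
So ω_n = √(3.8K_p) and 2ζω_n = 3.5, giving ζ = 3.5/(2√(3.8K_p)).
Setting ζ = 0.36: √(3.8K_p) = 3.5/(2·0.36) = 4.861, so K_p = 23.63/3.8 = 6.22.

K_p = 6.22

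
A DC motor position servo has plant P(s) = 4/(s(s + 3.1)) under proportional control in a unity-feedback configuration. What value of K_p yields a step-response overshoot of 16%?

From %OS = 100·exp(−πζ/√(1−ζ²)) = 16%, ζ = −ln(0.16)/√(π²+ln²(0.16)) = 0.5039.
Characteristic equation s² + 3.1s + 4K_p = 0 gives ζ = 3.1/(2√(4K_p)).
Setting ζ = 0.5039: √(4K_p) = 3.1/(2·0.5039) = 3.076, so K_p = 9.463/4 = 2.37.

K_p = 2.37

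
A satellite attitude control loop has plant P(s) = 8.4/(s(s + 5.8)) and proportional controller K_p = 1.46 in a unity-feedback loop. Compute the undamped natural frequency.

The closed-loop denominator is s(s+5.8) + 1.46·8.4 = s² + 5.8s + 12.26.
Matching s² + 2ζω_n s + ω_n²: ω_n = √12.26 = 3.502 rad/s and 2ζω_n = 5.8, so ζ = 5.8/(2·3.502) = 0.828.

ω_n = 3.5 rad/s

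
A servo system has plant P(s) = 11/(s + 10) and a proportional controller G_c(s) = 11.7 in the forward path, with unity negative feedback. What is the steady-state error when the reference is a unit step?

The loop is type 0. Static position error constant K_pos = G_c(0)·P(0) = 11.7·1.1 = 12.87.
Steady-state error to a unit step: e_ss = 1/(1+K_pos) = 1/13.87 = 0.0721.

0.0721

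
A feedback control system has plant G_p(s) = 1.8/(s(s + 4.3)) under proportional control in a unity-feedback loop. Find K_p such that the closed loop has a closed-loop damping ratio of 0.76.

Closed-loop characteristic equation: s² + 4.3s + K_p·1.8 = 0.
So ω_n = √(1.8K_p) and 2ζω_n = 4.3, giving ζ = 4.3/(2√(1.8K_p)).
Setting ζ = 0.76: √(1.8K_p) = 4.3/(2·0.76) = 2.829, so K_p = 8.003/1.8 = 4.45.

K_p = 4.45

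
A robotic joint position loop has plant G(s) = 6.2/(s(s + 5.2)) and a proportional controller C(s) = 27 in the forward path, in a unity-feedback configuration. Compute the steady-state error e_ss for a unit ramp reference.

0.0311

The loop has one pole at the origin (type 1). Velocity error constant K_v = lim_{s→0} s·C(s)G(s) = 27·6.2/5.2 = 32.19.
Steady-state error to a unit ramp: e_ss = 1/K_v = 0.0311.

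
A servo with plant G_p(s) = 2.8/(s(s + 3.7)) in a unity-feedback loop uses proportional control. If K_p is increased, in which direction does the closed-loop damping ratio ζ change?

decrease

ζ = 3.7/(2√(2.8K_p)); increasing K_p raises the denominator, so ζ falls.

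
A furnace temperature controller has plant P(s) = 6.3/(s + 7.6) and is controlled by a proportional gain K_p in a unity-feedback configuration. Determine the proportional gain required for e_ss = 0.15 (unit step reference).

The loop is type 0, so e_ss(step) = 1/(1 + K_pos) with K_pos = K_p·P(0).
P(0) = 0.8289. Require 1/(1 + K_p·0.8289) = 0.15, so 1 + 0.8289·K_p = 6.667.
K_p = (6.667 − 1)/0.8289 = 6.84.

K_p = 6.84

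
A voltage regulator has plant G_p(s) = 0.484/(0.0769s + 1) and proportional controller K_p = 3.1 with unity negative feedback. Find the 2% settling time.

Closed loop: T(s) = K_p·G_p/(1+K_p·G_p) = 1.5/(0.0769s + 1 + 1.5), with pole at s = −(1 + 1.5)/0.0769 = −32.51.
τ = 1/32.51 = 0.03076 s, so 2% settling time ≈ 4τ = 0.123 s.

T_s ≈ 0.123 s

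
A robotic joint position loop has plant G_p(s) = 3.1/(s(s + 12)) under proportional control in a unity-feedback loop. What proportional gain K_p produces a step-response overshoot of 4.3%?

From %OS = 100·exp(−πζ/√(1−ζ²)) = 4.3%, ζ = −ln(0.043)/√(π²+ln²(0.043)) = 0.7077.
Characteristic equation s² + 12s + 3.1K_p = 0 gives ζ = 12/(2√(3.1K_p)).
Setting ζ = 0.7077: √(3.1K_p) = 12/(2·0.7077) = 8.479, so K_p = 71.89/3.1 = 23.2.

K_p = 23.2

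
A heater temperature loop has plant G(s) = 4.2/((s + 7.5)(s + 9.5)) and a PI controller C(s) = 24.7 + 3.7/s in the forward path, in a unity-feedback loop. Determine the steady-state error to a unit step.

0

The open loop C(s)G(s) has a pole at the origin (type 1), so the static position error constant is infinite and e_ss = 1/(1+∞) = 0.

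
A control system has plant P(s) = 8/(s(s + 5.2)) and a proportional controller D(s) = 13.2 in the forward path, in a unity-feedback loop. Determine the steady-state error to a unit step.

0

The open loop D(s)P(s) has a pole at the origin (type 1), so the static position error constant is infinite and e_ss = 1/(1+∞) = 0.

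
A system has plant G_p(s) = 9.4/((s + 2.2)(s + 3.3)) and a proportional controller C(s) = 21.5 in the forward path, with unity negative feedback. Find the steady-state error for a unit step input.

The loop is type 0. Static position error constant K_pos = C(0)·G_p(0) = 21.5·1.295 = 27.84.
Steady-state error to a unit step: e_ss = 1/(1+K_pos) = 1/28.84 = 0.0347.

0.0347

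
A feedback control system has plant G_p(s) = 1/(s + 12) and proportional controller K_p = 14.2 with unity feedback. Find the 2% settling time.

Closed-loop transfer function: T(s) = K_p·G_p(s)/(1 + K_p·G_p(s)) = 14.2/(s + 12 + 14.2) = 14.2/(s + 26.2).
Time constant τ = 1/26.2 = 0.03817 s, so the 2% settling time is about 4τ = 0.153 s.

T_s ≈ 0.153 s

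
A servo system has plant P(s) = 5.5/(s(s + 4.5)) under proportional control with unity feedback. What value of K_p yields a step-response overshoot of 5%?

From %OS = 100·exp(−πζ/√(1−ζ²)) = 5%, ζ = −ln(0.05)/√(π²+ln²(0.05)) = 0.6901.
Characteristic equation s² + 4.5s + 5.5K_p = 0 gives ζ = 4.5/(2√(5.5K_p)).
Setting ζ = 0.6901: √(5.5K_p) = 4.5/(2·0.6901) = 3.26, so K_p = 10.63/5.5 = 1.93.

K_p = 1.93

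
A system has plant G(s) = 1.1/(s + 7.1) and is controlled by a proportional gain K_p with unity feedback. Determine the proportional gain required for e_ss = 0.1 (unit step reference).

K_p = 58.1

For a type-0 loop with proportional control, e_ss = 1/(1 + K_p·G(0)).
G(0) = 0.1549. Require 1/(1 + K_p·0.1549) = 0.1, so 1 + 0.1549·K_p = 10.
K_p = (10 − 1)/0.1549 = 58.1.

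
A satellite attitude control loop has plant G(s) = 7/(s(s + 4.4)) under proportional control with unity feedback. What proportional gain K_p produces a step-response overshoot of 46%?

K_p = 12

From %OS = 100·exp(−πζ/√(1−ζ²)) = 46%, ζ = −ln(0.46)/√(π²+ln²(0.46)) = 0.24.
Characteristic equation s² + 4.4s + 7K_p = 0 gives ζ = 4.4/(2√(7K_p)).
Setting ζ = 0.24: √(7K_p) = 4.4/(2·0.24) = 9.168, so K_p = 84.06/7 = 12.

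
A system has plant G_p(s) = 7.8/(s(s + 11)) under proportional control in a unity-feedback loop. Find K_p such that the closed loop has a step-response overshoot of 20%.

K_p = 18.7

From %OS = 100·exp(−πζ/√(1−ζ²)) = 20%, ζ = −ln(0.2)/√(π²+ln²(0.2)) = 0.4559.
Characteristic equation s² + 11s + 7.8K_p = 0 gives ζ = 11/(2√(7.8K_p)).
Setting ζ = 0.4559: √(7.8K_p) = 11/(2·0.4559) = 12.06, so K_p = 145.5/7.8 = 18.7.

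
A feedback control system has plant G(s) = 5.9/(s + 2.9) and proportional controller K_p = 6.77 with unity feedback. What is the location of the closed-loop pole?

Closed-loop transfer function: T(s) = K_p·G(s)/(1 + K_p·G(s)) = 39.94/(s + 2.9 + 39.94) = 39.94/(s + 42.84).
The closed-loop pole is at s = −42.84.

s = -42.84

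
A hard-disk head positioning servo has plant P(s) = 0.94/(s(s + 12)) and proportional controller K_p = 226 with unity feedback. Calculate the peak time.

T_p = 0.237 s

Closed-loop characteristic equation: s² + 12s + 212.4 = 0, so ω_n = 14.58 rad/s and ζ = 12/(2·14.58) = 0.4117.
Damped frequency ω_d = ω_n√(1−ζ²) = 13.28 rad/s, so peak time T_p = π/ω_d = 0.237 s.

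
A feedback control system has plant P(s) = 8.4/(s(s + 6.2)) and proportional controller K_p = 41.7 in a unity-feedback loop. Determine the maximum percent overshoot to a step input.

Closed-loop characteristic equation: s² + 6.2s + 350.3 = 0, so ω_n = 18.72 rad/s and ζ = 6.2/(2·18.72) = 0.1656.
%OS = 100·exp(−πζ/√(1−ζ²)) = 100·exp(−π·0.1656/√0.9726) = 59%.

59%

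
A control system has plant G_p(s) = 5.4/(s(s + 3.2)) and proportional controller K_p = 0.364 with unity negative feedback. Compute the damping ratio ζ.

ζ = 1.14

With unity feedback the closed-loop characteristic equation is s² + 3.2s + 0.364·5.4 = s² + 3.2s + 1.966 = 0.
Matching s² + 2ζω_n s + ω_n²: ω_n = √1.966 = 1.402 rad/s and 2ζω_n = 3.2, so ζ = 3.2/(2·1.402) = 1.14.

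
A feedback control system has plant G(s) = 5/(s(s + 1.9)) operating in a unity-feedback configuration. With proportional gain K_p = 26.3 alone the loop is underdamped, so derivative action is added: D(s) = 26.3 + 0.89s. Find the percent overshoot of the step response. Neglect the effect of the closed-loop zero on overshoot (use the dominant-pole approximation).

Forward path: (26.3 + 0.89s)·5/(s(s+1.9)). The closed-loop characteristic equation is s² + (1.9 + 5·0.89)s + 5·26.3 = 0.
That is s² + 6.35s + 131.5 = 0, so ω_n = 11.47 rad/s and ζ = 6.35/(2·11.47) = 0.2769.
%OS = 100·exp(−πζ/√(1−ζ²)) = 40.4%.

40.4%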